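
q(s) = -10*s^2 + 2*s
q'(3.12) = -60.40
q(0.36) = -0.58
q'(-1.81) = 38.20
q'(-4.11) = 84.20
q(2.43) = -54.19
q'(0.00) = 2.00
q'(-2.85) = 59.00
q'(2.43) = -46.60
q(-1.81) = -36.38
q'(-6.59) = 133.80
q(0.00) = 0.00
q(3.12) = -91.10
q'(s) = 2 - 20*s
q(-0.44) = -2.82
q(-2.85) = -86.92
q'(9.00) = -178.00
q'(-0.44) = 10.80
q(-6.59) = -447.46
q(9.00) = -792.00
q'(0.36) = -5.20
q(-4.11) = -177.14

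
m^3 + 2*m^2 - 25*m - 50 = (m - 5)*(m + 2)*(m + 5)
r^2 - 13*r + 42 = (r - 7)*(r - 6)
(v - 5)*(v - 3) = v^2 - 8*v + 15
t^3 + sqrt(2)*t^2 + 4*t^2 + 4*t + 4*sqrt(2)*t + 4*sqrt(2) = (t + 2)^2*(t + sqrt(2))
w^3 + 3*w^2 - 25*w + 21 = (w - 3)*(w - 1)*(w + 7)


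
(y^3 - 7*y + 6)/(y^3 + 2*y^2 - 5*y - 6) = (y - 1)/(y + 1)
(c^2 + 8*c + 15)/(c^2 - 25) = (c + 3)/(c - 5)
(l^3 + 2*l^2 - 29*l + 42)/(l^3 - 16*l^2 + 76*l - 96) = (l^2 + 4*l - 21)/(l^2 - 14*l + 48)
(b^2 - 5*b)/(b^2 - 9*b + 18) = b*(b - 5)/(b^2 - 9*b + 18)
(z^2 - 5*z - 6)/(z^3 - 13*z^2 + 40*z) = (z^2 - 5*z - 6)/(z*(z^2 - 13*z + 40))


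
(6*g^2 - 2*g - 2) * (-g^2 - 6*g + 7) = -6*g^4 - 34*g^3 + 56*g^2 - 2*g - 14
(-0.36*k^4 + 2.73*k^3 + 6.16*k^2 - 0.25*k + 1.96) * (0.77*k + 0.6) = -0.2772*k^5 + 1.8861*k^4 + 6.3812*k^3 + 3.5035*k^2 + 1.3592*k + 1.176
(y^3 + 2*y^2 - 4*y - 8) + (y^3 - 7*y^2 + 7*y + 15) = 2*y^3 - 5*y^2 + 3*y + 7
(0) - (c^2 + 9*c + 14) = -c^2 - 9*c - 14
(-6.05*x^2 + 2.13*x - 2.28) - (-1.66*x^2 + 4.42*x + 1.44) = -4.39*x^2 - 2.29*x - 3.72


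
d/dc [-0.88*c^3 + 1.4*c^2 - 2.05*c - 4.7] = -2.64*c^2 + 2.8*c - 2.05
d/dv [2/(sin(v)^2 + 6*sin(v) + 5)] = -4*(sin(v) + 3)*cos(v)/(sin(v)^2 + 6*sin(v) + 5)^2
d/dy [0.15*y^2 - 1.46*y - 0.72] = 0.3*y - 1.46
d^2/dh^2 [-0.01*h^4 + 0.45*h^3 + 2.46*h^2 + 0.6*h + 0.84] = -0.12*h^2 + 2.7*h + 4.92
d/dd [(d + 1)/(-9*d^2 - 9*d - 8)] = (9*d^2 + 18*d + 1)/(81*d^4 + 162*d^3 + 225*d^2 + 144*d + 64)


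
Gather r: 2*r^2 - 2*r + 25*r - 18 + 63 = 2*r^2 + 23*r + 45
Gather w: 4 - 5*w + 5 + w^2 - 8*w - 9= w^2 - 13*w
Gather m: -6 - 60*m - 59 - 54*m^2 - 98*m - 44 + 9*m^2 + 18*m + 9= -45*m^2 - 140*m - 100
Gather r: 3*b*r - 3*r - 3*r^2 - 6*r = -3*r^2 + r*(3*b - 9)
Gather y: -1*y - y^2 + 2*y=-y^2 + y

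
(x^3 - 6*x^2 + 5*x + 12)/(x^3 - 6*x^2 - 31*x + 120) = (x^2 - 3*x - 4)/(x^2 - 3*x - 40)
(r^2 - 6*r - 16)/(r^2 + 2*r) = (r - 8)/r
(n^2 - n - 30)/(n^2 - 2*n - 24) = (n + 5)/(n + 4)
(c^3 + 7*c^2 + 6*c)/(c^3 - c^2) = (c^2 + 7*c + 6)/(c*(c - 1))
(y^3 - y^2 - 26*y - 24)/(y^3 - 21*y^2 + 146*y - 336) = (y^2 + 5*y + 4)/(y^2 - 15*y + 56)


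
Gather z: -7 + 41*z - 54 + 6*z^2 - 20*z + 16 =6*z^2 + 21*z - 45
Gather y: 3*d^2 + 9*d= 3*d^2 + 9*d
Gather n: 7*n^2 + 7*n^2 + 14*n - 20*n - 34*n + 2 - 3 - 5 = 14*n^2 - 40*n - 6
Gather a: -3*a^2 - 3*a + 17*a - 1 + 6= -3*a^2 + 14*a + 5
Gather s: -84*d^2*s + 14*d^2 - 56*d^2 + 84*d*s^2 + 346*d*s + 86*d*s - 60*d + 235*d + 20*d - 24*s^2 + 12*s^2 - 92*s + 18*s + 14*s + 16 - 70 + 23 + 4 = -42*d^2 + 195*d + s^2*(84*d - 12) + s*(-84*d^2 + 432*d - 60) - 27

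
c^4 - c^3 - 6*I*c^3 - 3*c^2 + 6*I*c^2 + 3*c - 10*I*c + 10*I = (c - 1)*(c - 5*I)*(c - 2*I)*(c + I)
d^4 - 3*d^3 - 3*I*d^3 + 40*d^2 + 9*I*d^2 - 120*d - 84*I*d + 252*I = (d - 3)*(d - 7*I)*(d - 2*I)*(d + 6*I)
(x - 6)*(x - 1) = x^2 - 7*x + 6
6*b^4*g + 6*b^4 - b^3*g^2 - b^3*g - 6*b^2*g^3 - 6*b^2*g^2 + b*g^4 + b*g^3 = (-6*b + g)*(-b + g)*(b + g)*(b*g + b)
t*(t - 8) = t^2 - 8*t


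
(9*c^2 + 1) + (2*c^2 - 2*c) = 11*c^2 - 2*c + 1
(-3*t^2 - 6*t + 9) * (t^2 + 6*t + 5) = -3*t^4 - 24*t^3 - 42*t^2 + 24*t + 45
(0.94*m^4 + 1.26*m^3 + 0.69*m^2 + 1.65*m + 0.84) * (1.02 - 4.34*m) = -4.0796*m^5 - 4.5096*m^4 - 1.7094*m^3 - 6.4572*m^2 - 1.9626*m + 0.8568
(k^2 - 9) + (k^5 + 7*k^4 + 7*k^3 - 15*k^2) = k^5 + 7*k^4 + 7*k^3 - 14*k^2 - 9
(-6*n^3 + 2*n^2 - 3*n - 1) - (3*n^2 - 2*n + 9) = -6*n^3 - n^2 - n - 10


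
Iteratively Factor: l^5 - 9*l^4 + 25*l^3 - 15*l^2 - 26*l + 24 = (l - 1)*(l^4 - 8*l^3 + 17*l^2 + 2*l - 24) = (l - 3)*(l - 1)*(l^3 - 5*l^2 + 2*l + 8) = (l - 3)*(l - 1)*(l + 1)*(l^2 - 6*l + 8) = (l - 3)*(l - 2)*(l - 1)*(l + 1)*(l - 4)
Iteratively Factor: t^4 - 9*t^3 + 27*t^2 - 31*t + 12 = (t - 1)*(t^3 - 8*t^2 + 19*t - 12) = (t - 1)^2*(t^2 - 7*t + 12) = (t - 4)*(t - 1)^2*(t - 3)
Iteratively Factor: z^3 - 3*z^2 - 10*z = (z - 5)*(z^2 + 2*z) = z*(z - 5)*(z + 2)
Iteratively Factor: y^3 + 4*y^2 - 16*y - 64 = (y + 4)*(y^2 - 16) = (y + 4)^2*(y - 4)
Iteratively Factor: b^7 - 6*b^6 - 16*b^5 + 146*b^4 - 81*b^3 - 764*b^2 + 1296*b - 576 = (b - 1)*(b^6 - 5*b^5 - 21*b^4 + 125*b^3 + 44*b^2 - 720*b + 576) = (b - 4)*(b - 1)*(b^5 - b^4 - 25*b^3 + 25*b^2 + 144*b - 144) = (b - 4)*(b - 1)*(b + 4)*(b^4 - 5*b^3 - 5*b^2 + 45*b - 36) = (b - 4)*(b - 1)*(b + 3)*(b + 4)*(b^3 - 8*b^2 + 19*b - 12) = (b - 4)*(b - 1)^2*(b + 3)*(b + 4)*(b^2 - 7*b + 12) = (b - 4)^2*(b - 1)^2*(b + 3)*(b + 4)*(b - 3)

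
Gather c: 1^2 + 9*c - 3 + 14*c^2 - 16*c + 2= 14*c^2 - 7*c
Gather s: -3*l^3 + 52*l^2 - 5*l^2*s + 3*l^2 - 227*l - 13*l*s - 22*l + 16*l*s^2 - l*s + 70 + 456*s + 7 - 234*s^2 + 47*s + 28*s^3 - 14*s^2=-3*l^3 + 55*l^2 - 249*l + 28*s^3 + s^2*(16*l - 248) + s*(-5*l^2 - 14*l + 503) + 77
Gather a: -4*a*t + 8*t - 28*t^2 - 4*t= -4*a*t - 28*t^2 + 4*t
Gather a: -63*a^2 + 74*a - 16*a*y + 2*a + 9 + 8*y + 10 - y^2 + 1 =-63*a^2 + a*(76 - 16*y) - y^2 + 8*y + 20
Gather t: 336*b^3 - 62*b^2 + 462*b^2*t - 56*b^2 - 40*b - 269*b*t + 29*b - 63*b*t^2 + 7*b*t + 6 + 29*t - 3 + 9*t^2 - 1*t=336*b^3 - 118*b^2 - 11*b + t^2*(9 - 63*b) + t*(462*b^2 - 262*b + 28) + 3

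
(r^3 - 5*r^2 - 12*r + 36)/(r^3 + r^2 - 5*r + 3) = (r^2 - 8*r + 12)/(r^2 - 2*r + 1)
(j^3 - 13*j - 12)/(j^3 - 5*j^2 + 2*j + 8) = (j + 3)/(j - 2)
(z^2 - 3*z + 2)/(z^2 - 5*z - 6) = (-z^2 + 3*z - 2)/(-z^2 + 5*z + 6)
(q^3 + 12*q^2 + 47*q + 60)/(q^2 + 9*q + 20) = q + 3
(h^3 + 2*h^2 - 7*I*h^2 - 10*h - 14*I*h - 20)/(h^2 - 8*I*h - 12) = (h^2 + h*(2 - 5*I) - 10*I)/(h - 6*I)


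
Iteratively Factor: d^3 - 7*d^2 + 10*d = (d)*(d^2 - 7*d + 10) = d*(d - 5)*(d - 2)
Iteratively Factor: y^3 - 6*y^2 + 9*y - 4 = (y - 1)*(y^2 - 5*y + 4) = (y - 1)^2*(y - 4)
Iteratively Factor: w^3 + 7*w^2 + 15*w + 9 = (w + 3)*(w^2 + 4*w + 3) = (w + 3)^2*(w + 1)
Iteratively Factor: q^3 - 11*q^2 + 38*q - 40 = (q - 2)*(q^2 - 9*q + 20) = (q - 5)*(q - 2)*(q - 4)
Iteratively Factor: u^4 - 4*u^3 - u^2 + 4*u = (u)*(u^3 - 4*u^2 - u + 4) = u*(u - 1)*(u^2 - 3*u - 4) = u*(u - 1)*(u + 1)*(u - 4)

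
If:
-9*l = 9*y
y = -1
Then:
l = 1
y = -1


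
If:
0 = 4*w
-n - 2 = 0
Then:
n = -2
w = 0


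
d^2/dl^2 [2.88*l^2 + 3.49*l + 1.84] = 5.76000000000000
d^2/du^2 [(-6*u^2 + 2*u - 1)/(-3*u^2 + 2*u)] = 2*(18*u^3 + 27*u^2 - 18*u + 4)/(u^3*(27*u^3 - 54*u^2 + 36*u - 8))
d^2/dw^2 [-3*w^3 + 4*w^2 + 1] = 8 - 18*w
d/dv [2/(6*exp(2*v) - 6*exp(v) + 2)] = (3 - 6*exp(v))*exp(v)/(3*exp(2*v) - 3*exp(v) + 1)^2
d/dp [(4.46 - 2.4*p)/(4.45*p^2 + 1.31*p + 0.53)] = (10.68*p^2 - 39.694*p - 7.1146)/(19.8025*p^4 + 11.659*p^3 + 6.4331*p^2 + 1.3886*p + 0.2809)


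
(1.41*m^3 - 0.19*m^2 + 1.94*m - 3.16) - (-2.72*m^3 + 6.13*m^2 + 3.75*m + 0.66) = 4.13*m^3 - 6.32*m^2 - 1.81*m - 3.82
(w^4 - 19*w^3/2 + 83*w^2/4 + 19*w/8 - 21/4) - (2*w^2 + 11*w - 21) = w^4 - 19*w^3/2 + 75*w^2/4 - 69*w/8 + 63/4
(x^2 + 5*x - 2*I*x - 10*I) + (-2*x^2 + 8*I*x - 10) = -x^2 + 5*x + 6*I*x - 10 - 10*I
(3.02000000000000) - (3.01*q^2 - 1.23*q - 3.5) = -3.01*q^2 + 1.23*q + 6.52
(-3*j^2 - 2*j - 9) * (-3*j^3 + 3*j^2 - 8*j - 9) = 9*j^5 - 3*j^4 + 45*j^3 + 16*j^2 + 90*j + 81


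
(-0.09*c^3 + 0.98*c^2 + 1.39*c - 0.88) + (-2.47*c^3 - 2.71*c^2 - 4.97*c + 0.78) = -2.56*c^3 - 1.73*c^2 - 3.58*c - 0.1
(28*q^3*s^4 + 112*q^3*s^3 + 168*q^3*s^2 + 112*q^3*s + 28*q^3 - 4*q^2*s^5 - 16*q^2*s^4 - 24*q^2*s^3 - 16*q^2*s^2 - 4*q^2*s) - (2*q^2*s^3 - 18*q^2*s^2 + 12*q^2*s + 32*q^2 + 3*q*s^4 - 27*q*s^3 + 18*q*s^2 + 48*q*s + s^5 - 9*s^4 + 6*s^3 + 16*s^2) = 28*q^3*s^4 + 112*q^3*s^3 + 168*q^3*s^2 + 112*q^3*s + 28*q^3 - 4*q^2*s^5 - 16*q^2*s^4 - 26*q^2*s^3 + 2*q^2*s^2 - 16*q^2*s - 32*q^2 - 3*q*s^4 + 27*q*s^3 - 18*q*s^2 - 48*q*s - s^5 + 9*s^4 - 6*s^3 - 16*s^2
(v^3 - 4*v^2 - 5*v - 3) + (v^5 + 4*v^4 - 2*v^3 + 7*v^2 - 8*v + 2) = v^5 + 4*v^4 - v^3 + 3*v^2 - 13*v - 1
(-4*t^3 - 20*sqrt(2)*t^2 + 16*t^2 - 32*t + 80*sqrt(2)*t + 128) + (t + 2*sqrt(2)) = -4*t^3 - 20*sqrt(2)*t^2 + 16*t^2 - 31*t + 80*sqrt(2)*t + 2*sqrt(2) + 128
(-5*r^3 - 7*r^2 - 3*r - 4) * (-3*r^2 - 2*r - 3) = 15*r^5 + 31*r^4 + 38*r^3 + 39*r^2 + 17*r + 12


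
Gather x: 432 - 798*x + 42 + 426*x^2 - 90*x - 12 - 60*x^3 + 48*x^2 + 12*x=-60*x^3 + 474*x^2 - 876*x + 462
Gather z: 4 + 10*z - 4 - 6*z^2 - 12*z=-6*z^2 - 2*z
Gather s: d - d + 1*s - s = 0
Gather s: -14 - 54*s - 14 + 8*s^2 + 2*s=8*s^2 - 52*s - 28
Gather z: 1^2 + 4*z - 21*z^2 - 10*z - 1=-21*z^2 - 6*z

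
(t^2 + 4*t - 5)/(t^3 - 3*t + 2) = (t + 5)/(t^2 + t - 2)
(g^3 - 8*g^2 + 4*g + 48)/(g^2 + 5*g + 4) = (g^3 - 8*g^2 + 4*g + 48)/(g^2 + 5*g + 4)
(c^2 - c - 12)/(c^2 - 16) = (c + 3)/(c + 4)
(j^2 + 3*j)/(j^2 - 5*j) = (j + 3)/(j - 5)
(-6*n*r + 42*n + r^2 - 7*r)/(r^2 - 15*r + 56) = (-6*n + r)/(r - 8)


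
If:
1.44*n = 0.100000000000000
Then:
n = 0.07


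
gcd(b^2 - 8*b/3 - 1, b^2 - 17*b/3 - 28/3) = 1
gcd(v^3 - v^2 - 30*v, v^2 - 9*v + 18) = v - 6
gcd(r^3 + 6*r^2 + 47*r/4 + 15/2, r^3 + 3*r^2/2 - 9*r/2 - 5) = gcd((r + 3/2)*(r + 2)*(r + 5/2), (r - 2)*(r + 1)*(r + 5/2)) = r + 5/2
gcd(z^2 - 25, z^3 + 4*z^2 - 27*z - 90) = z - 5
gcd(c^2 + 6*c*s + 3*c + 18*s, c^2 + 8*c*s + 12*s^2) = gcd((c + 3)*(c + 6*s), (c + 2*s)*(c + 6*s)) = c + 6*s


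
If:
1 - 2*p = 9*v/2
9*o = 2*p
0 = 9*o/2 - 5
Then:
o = 10/9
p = 5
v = -2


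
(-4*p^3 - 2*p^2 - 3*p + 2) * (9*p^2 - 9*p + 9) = -36*p^5 + 18*p^4 - 45*p^3 + 27*p^2 - 45*p + 18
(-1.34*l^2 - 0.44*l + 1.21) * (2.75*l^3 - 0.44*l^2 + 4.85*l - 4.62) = -3.685*l^5 - 0.6204*l^4 - 2.9779*l^3 + 3.5244*l^2 + 7.9013*l - 5.5902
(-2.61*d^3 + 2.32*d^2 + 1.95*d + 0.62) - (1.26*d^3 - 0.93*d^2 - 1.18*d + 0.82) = -3.87*d^3 + 3.25*d^2 + 3.13*d - 0.2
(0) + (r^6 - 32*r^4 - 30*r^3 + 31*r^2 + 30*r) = r^6 - 32*r^4 - 30*r^3 + 31*r^2 + 30*r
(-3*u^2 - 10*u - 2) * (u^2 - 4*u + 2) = -3*u^4 + 2*u^3 + 32*u^2 - 12*u - 4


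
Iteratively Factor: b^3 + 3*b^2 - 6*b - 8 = (b - 2)*(b^2 + 5*b + 4) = (b - 2)*(b + 4)*(b + 1)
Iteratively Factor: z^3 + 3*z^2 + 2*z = (z + 1)*(z^2 + 2*z) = z*(z + 1)*(z + 2)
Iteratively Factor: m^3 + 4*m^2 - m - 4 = (m - 1)*(m^2 + 5*m + 4) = (m - 1)*(m + 4)*(m + 1)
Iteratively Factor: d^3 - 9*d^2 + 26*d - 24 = (d - 4)*(d^2 - 5*d + 6) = (d - 4)*(d - 3)*(d - 2)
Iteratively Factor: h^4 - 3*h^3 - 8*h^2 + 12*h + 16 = (h + 1)*(h^3 - 4*h^2 - 4*h + 16) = (h + 1)*(h + 2)*(h^2 - 6*h + 8) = (h - 4)*(h + 1)*(h + 2)*(h - 2)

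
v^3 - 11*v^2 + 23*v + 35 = (v - 7)*(v - 5)*(v + 1)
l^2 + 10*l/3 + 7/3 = (l + 1)*(l + 7/3)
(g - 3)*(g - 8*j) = g^2 - 8*g*j - 3*g + 24*j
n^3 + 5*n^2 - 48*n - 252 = (n - 7)*(n + 6)^2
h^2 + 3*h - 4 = (h - 1)*(h + 4)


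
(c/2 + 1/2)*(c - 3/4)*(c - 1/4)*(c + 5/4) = c^4/2 + 5*c^3/8 - 13*c^2/32 - 53*c/128 + 15/128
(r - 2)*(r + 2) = r^2 - 4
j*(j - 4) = j^2 - 4*j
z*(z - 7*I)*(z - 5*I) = z^3 - 12*I*z^2 - 35*z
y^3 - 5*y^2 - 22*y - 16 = (y - 8)*(y + 1)*(y + 2)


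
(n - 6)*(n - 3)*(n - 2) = n^3 - 11*n^2 + 36*n - 36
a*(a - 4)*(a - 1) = a^3 - 5*a^2 + 4*a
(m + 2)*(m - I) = m^2 + 2*m - I*m - 2*I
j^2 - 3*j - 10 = (j - 5)*(j + 2)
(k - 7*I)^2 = k^2 - 14*I*k - 49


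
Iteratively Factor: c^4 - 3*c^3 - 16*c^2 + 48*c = (c + 4)*(c^3 - 7*c^2 + 12*c) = c*(c + 4)*(c^2 - 7*c + 12) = c*(c - 4)*(c + 4)*(c - 3)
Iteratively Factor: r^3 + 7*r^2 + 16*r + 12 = (r + 2)*(r^2 + 5*r + 6) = (r + 2)^2*(r + 3)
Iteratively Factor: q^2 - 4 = (q + 2)*(q - 2)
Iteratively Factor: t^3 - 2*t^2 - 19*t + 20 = (t - 1)*(t^2 - t - 20) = (t - 5)*(t - 1)*(t + 4)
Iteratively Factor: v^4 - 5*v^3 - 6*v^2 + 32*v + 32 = (v + 1)*(v^3 - 6*v^2 + 32) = (v - 4)*(v + 1)*(v^2 - 2*v - 8) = (v - 4)*(v + 1)*(v + 2)*(v - 4)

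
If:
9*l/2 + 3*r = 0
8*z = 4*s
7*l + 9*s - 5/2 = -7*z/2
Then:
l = 5/14 - 43*z/14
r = 129*z/28 - 15/28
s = 2*z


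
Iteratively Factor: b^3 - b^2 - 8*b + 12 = (b - 2)*(b^2 + b - 6) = (b - 2)*(b + 3)*(b - 2)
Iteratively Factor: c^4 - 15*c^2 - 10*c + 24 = (c + 2)*(c^3 - 2*c^2 - 11*c + 12) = (c - 1)*(c + 2)*(c^2 - c - 12) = (c - 1)*(c + 2)*(c + 3)*(c - 4)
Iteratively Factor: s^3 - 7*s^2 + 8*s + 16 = (s - 4)*(s^2 - 3*s - 4) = (s - 4)^2*(s + 1)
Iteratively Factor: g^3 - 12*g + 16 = (g - 2)*(g^2 + 2*g - 8) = (g - 2)^2*(g + 4)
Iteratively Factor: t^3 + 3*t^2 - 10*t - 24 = (t - 3)*(t^2 + 6*t + 8) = (t - 3)*(t + 4)*(t + 2)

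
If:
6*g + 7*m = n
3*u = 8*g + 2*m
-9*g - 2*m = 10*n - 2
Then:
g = 36*u/73 - 2/219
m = 8/219 - 69*u/146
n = 44/219 - 51*u/146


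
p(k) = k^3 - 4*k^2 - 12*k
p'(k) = 3*k^2 - 8*k - 12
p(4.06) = -47.73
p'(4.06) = 4.97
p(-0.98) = 6.98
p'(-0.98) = -1.28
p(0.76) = -10.99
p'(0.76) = -16.35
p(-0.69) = 6.05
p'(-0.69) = -5.05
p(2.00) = -32.00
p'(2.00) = -16.00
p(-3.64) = -57.55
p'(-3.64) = 56.87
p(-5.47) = -217.71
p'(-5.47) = 121.52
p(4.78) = -39.54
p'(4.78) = 18.31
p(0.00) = 0.00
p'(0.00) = -12.00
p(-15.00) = -4095.00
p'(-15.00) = 783.00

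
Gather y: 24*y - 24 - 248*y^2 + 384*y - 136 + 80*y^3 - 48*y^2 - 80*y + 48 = 80*y^3 - 296*y^2 + 328*y - 112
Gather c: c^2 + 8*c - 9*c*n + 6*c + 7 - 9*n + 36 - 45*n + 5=c^2 + c*(14 - 9*n) - 54*n + 48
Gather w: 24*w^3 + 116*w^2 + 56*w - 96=24*w^3 + 116*w^2 + 56*w - 96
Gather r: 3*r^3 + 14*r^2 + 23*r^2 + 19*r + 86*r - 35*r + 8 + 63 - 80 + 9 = 3*r^3 + 37*r^2 + 70*r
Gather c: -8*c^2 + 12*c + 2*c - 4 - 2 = -8*c^2 + 14*c - 6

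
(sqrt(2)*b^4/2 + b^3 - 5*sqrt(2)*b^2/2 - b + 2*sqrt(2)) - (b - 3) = sqrt(2)*b^4/2 + b^3 - 5*sqrt(2)*b^2/2 - 2*b + 2*sqrt(2) + 3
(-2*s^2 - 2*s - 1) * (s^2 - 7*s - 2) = -2*s^4 + 12*s^3 + 17*s^2 + 11*s + 2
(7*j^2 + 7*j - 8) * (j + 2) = 7*j^3 + 21*j^2 + 6*j - 16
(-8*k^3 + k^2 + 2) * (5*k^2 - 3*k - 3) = -40*k^5 + 29*k^4 + 21*k^3 + 7*k^2 - 6*k - 6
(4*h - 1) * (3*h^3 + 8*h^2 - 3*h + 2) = 12*h^4 + 29*h^3 - 20*h^2 + 11*h - 2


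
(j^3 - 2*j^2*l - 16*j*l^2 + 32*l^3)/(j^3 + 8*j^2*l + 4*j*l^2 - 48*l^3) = (j - 4*l)/(j + 6*l)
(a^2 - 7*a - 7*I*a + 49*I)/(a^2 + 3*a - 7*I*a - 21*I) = (a - 7)/(a + 3)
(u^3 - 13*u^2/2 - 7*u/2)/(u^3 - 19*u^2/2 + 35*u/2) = (2*u + 1)/(2*u - 5)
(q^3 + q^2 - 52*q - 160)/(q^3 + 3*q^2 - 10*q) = (q^2 - 4*q - 32)/(q*(q - 2))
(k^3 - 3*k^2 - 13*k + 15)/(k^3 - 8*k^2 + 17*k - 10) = (k + 3)/(k - 2)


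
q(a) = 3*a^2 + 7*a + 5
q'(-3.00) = -11.00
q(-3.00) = 11.00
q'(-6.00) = -29.00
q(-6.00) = 71.00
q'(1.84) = 18.04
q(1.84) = 28.04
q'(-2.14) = -5.84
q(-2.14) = 3.76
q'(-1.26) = -0.56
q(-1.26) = 0.94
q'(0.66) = 10.96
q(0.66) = 10.93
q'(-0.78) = 2.32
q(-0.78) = 1.37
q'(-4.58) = -20.48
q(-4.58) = 35.87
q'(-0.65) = 3.10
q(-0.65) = 1.72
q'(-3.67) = -15.02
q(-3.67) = 19.72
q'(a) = 6*a + 7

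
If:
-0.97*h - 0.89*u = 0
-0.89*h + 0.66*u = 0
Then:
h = 0.00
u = 0.00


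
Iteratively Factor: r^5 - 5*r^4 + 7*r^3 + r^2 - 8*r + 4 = (r + 1)*(r^4 - 6*r^3 + 13*r^2 - 12*r + 4) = (r - 2)*(r + 1)*(r^3 - 4*r^2 + 5*r - 2) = (r - 2)^2*(r + 1)*(r^2 - 2*r + 1) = (r - 2)^2*(r - 1)*(r + 1)*(r - 1)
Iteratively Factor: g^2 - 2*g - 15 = (g + 3)*(g - 5)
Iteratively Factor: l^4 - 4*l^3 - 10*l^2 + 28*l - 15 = (l - 1)*(l^3 - 3*l^2 - 13*l + 15) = (l - 1)*(l + 3)*(l^2 - 6*l + 5) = (l - 5)*(l - 1)*(l + 3)*(l - 1)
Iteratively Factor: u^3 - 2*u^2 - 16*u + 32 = (u - 2)*(u^2 - 16) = (u - 2)*(u + 4)*(u - 4)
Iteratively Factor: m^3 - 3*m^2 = (m)*(m^2 - 3*m) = m*(m - 3)*(m)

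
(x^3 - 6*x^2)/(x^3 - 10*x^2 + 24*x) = x/(x - 4)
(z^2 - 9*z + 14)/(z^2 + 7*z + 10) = (z^2 - 9*z + 14)/(z^2 + 7*z + 10)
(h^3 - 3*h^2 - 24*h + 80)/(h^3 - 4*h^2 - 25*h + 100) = (h - 4)/(h - 5)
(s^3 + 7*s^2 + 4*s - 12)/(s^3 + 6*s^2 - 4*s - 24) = (s - 1)/(s - 2)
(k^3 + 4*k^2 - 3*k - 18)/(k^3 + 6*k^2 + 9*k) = (k - 2)/k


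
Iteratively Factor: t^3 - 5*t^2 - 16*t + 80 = (t + 4)*(t^2 - 9*t + 20) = (t - 5)*(t + 4)*(t - 4)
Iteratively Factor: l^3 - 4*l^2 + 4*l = (l - 2)*(l^2 - 2*l) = l*(l - 2)*(l - 2)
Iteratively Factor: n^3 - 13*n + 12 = (n + 4)*(n^2 - 4*n + 3) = (n - 1)*(n + 4)*(n - 3)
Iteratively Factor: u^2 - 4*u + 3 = (u - 1)*(u - 3)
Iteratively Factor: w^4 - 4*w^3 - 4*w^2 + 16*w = (w - 2)*(w^3 - 2*w^2 - 8*w) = w*(w - 2)*(w^2 - 2*w - 8) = w*(w - 4)*(w - 2)*(w + 2)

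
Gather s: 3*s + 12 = 3*s + 12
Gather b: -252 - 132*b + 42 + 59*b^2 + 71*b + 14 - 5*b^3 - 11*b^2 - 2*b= -5*b^3 + 48*b^2 - 63*b - 196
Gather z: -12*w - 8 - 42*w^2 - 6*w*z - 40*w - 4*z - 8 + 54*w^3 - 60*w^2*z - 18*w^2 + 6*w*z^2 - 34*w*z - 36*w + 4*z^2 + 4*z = 54*w^3 - 60*w^2 - 88*w + z^2*(6*w + 4) + z*(-60*w^2 - 40*w) - 16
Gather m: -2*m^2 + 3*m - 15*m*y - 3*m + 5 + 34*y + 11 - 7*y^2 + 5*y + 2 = -2*m^2 - 15*m*y - 7*y^2 + 39*y + 18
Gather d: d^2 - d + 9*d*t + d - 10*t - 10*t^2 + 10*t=d^2 + 9*d*t - 10*t^2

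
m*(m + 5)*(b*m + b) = b*m^3 + 6*b*m^2 + 5*b*m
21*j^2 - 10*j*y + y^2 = (-7*j + y)*(-3*j + y)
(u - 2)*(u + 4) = u^2 + 2*u - 8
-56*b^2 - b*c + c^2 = (-8*b + c)*(7*b + c)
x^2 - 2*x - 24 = (x - 6)*(x + 4)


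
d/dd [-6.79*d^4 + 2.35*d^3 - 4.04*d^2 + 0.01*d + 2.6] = -27.16*d^3 + 7.05*d^2 - 8.08*d + 0.01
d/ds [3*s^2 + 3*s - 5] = 6*s + 3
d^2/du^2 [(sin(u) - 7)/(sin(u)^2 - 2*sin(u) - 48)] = (sin(u)^5 - 26*sin(u)^4 + 328*sin(u)^3 - 1426*sin(u)^2 + 2604*sin(u) + 920)/(-sin(u)^2 + 2*sin(u) + 48)^3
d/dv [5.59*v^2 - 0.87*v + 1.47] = 11.18*v - 0.87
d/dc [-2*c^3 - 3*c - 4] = -6*c^2 - 3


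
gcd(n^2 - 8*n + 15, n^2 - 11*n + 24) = n - 3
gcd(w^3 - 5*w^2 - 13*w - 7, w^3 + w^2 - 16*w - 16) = w + 1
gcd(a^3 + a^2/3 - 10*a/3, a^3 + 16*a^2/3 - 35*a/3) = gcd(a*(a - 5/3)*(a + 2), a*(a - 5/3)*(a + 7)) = a^2 - 5*a/3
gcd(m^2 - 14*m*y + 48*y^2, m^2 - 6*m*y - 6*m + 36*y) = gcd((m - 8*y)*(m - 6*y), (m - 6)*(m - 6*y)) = -m + 6*y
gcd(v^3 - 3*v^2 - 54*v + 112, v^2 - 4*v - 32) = v - 8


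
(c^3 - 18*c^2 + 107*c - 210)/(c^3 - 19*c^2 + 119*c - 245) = (c - 6)/(c - 7)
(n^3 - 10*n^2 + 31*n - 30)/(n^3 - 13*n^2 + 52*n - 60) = (n - 3)/(n - 6)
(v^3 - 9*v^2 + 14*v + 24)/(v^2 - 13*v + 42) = (v^2 - 3*v - 4)/(v - 7)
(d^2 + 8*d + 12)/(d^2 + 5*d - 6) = (d + 2)/(d - 1)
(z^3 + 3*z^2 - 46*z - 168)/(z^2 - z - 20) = (z^2 - z - 42)/(z - 5)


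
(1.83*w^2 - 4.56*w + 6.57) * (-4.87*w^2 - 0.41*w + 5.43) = -8.9121*w^4 + 21.4569*w^3 - 20.1894*w^2 - 27.4545*w + 35.6751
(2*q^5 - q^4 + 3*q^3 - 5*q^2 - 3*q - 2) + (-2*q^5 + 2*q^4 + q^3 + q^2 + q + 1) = q^4 + 4*q^3 - 4*q^2 - 2*q - 1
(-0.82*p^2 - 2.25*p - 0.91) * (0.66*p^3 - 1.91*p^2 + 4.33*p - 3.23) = -0.5412*p^5 + 0.0811999999999997*p^4 + 0.1463*p^3 - 5.3558*p^2 + 3.3272*p + 2.9393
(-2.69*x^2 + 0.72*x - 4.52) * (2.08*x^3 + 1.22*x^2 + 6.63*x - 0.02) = -5.5952*x^5 - 1.7842*x^4 - 26.3579*x^3 - 0.686999999999999*x^2 - 29.982*x + 0.0904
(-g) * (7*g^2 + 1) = -7*g^3 - g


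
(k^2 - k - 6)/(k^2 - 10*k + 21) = (k + 2)/(k - 7)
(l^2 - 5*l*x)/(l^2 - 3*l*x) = (l - 5*x)/(l - 3*x)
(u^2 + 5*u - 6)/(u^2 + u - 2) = (u + 6)/(u + 2)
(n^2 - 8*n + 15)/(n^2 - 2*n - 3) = (n - 5)/(n + 1)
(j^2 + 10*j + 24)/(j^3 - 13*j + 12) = (j + 6)/(j^2 - 4*j + 3)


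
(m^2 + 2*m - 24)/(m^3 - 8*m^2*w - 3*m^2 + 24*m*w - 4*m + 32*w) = (-m - 6)/(-m^2 + 8*m*w - m + 8*w)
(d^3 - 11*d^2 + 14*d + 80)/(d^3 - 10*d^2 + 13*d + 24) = (d^2 - 3*d - 10)/(d^2 - 2*d - 3)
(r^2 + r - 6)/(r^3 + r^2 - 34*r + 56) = (r + 3)/(r^2 + 3*r - 28)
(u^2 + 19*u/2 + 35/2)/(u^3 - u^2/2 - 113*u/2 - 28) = (2*u + 5)/(2*u^2 - 15*u - 8)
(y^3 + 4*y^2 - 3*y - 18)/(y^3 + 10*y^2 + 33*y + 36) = (y - 2)/(y + 4)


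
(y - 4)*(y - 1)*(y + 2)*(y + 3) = y^4 - 15*y^2 - 10*y + 24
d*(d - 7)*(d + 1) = d^3 - 6*d^2 - 7*d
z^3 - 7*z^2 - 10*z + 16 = (z - 8)*(z - 1)*(z + 2)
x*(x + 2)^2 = x^3 + 4*x^2 + 4*x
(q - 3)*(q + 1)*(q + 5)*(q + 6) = q^4 + 9*q^3 + 5*q^2 - 93*q - 90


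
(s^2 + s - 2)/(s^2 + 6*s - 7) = (s + 2)/(s + 7)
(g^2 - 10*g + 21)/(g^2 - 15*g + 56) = (g - 3)/(g - 8)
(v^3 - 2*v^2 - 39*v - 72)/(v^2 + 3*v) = v - 5 - 24/v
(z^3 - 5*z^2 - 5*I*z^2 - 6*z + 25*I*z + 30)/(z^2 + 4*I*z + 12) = (z^2 - z*(5 + 3*I) + 15*I)/(z + 6*I)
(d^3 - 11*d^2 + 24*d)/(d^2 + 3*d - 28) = d*(d^2 - 11*d + 24)/(d^2 + 3*d - 28)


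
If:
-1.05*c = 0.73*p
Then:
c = -0.695238095238095*p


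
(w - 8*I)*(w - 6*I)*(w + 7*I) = w^3 - 7*I*w^2 + 50*w - 336*I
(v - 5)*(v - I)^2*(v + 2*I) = v^4 - 5*v^3 + 3*v^2 - 15*v - 2*I*v + 10*I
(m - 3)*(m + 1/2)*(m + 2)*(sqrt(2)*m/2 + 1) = sqrt(2)*m^4/2 - sqrt(2)*m^3/4 + m^3 - 13*sqrt(2)*m^2/4 - m^2/2 - 13*m/2 - 3*sqrt(2)*m/2 - 3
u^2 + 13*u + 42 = (u + 6)*(u + 7)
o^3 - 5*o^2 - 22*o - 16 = (o - 8)*(o + 1)*(o + 2)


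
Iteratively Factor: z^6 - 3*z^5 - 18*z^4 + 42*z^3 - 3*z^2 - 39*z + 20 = (z + 4)*(z^5 - 7*z^4 + 10*z^3 + 2*z^2 - 11*z + 5) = (z - 1)*(z + 4)*(z^4 - 6*z^3 + 4*z^2 + 6*z - 5) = (z - 1)^2*(z + 4)*(z^3 - 5*z^2 - z + 5) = (z - 5)*(z - 1)^2*(z + 4)*(z^2 - 1) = (z - 5)*(z - 1)^3*(z + 4)*(z + 1)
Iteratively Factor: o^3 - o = (o)*(o^2 - 1) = o*(o + 1)*(o - 1)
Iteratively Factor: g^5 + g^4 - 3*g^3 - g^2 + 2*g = (g - 1)*(g^4 + 2*g^3 - g^2 - 2*g) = (g - 1)^2*(g^3 + 3*g^2 + 2*g) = (g - 1)^2*(g + 2)*(g^2 + g) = (g - 1)^2*(g + 1)*(g + 2)*(g)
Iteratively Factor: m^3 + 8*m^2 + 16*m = (m)*(m^2 + 8*m + 16) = m*(m + 4)*(m + 4)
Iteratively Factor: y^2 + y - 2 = (y - 1)*(y + 2)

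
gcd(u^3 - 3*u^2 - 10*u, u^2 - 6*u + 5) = u - 5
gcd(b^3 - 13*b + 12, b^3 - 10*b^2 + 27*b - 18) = b^2 - 4*b + 3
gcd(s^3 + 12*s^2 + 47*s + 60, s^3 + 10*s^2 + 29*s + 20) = s^2 + 9*s + 20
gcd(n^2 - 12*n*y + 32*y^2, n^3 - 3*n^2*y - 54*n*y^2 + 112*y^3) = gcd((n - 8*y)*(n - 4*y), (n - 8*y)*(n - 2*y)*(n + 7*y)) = -n + 8*y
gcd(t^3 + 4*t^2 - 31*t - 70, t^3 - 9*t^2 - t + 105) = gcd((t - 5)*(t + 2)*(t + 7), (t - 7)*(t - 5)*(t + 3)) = t - 5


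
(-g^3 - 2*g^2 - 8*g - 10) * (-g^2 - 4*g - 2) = g^5 + 6*g^4 + 18*g^3 + 46*g^2 + 56*g + 20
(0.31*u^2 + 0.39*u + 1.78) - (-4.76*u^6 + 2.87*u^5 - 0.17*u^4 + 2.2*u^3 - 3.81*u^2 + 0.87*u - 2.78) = 4.76*u^6 - 2.87*u^5 + 0.17*u^4 - 2.2*u^3 + 4.12*u^2 - 0.48*u + 4.56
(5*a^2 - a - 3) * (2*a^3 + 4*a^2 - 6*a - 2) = 10*a^5 + 18*a^4 - 40*a^3 - 16*a^2 + 20*a + 6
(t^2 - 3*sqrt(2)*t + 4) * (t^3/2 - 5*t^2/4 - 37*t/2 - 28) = t^5/2 - 3*sqrt(2)*t^4/2 - 5*t^4/4 - 33*t^3/2 + 15*sqrt(2)*t^3/4 - 33*t^2 + 111*sqrt(2)*t^2/2 - 74*t + 84*sqrt(2)*t - 112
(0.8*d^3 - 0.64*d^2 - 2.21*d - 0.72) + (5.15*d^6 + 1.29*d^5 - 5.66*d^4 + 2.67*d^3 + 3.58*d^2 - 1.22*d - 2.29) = 5.15*d^6 + 1.29*d^5 - 5.66*d^4 + 3.47*d^3 + 2.94*d^2 - 3.43*d - 3.01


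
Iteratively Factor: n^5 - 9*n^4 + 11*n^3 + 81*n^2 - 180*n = (n + 3)*(n^4 - 12*n^3 + 47*n^2 - 60*n) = n*(n + 3)*(n^3 - 12*n^2 + 47*n - 60) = n*(n - 5)*(n + 3)*(n^2 - 7*n + 12) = n*(n - 5)*(n - 4)*(n + 3)*(n - 3)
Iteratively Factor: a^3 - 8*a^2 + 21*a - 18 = (a - 3)*(a^2 - 5*a + 6) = (a - 3)*(a - 2)*(a - 3)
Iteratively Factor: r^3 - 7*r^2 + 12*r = (r - 3)*(r^2 - 4*r) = r*(r - 3)*(r - 4)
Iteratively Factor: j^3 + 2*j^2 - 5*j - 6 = (j - 2)*(j^2 + 4*j + 3) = (j - 2)*(j + 3)*(j + 1)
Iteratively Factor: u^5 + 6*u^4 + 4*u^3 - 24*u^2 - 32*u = (u + 2)*(u^4 + 4*u^3 - 4*u^2 - 16*u) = u*(u + 2)*(u^3 + 4*u^2 - 4*u - 16) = u*(u + 2)^2*(u^2 + 2*u - 8) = u*(u - 2)*(u + 2)^2*(u + 4)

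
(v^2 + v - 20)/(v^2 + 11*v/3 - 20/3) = 3*(v - 4)/(3*v - 4)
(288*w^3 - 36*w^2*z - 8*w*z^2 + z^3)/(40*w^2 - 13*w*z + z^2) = (-36*w^2 + z^2)/(-5*w + z)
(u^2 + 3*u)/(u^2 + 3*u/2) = 2*(u + 3)/(2*u + 3)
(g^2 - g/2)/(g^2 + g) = (g - 1/2)/(g + 1)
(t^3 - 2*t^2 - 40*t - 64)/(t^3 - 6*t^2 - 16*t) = (t + 4)/t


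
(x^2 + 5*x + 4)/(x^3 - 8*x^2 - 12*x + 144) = (x + 1)/(x^2 - 12*x + 36)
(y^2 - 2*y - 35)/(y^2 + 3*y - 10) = (y - 7)/(y - 2)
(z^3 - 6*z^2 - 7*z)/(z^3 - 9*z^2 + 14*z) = (z + 1)/(z - 2)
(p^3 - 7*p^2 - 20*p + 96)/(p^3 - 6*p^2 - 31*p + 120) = (p + 4)/(p + 5)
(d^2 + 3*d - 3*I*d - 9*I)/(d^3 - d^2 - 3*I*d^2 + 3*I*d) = (d + 3)/(d*(d - 1))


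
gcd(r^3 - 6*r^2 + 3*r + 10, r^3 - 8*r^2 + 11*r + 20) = r^2 - 4*r - 5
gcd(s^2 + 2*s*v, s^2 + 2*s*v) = s^2 + 2*s*v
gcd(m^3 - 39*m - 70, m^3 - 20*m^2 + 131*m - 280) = m - 7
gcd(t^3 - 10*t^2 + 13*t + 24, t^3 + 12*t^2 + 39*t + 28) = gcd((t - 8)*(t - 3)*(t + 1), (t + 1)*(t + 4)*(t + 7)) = t + 1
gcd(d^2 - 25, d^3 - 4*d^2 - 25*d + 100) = d^2 - 25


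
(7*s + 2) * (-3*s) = -21*s^2 - 6*s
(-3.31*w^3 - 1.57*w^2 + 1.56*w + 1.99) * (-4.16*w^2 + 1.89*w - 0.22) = 13.7696*w^5 + 0.275300000000001*w^4 - 8.7287*w^3 - 4.9846*w^2 + 3.4179*w - 0.4378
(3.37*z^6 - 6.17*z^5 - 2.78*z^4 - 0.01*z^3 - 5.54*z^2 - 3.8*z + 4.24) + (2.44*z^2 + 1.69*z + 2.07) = 3.37*z^6 - 6.17*z^5 - 2.78*z^4 - 0.01*z^3 - 3.1*z^2 - 2.11*z + 6.31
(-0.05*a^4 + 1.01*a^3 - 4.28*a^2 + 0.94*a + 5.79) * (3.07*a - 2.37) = -0.1535*a^5 + 3.2192*a^4 - 15.5333*a^3 + 13.0294*a^2 + 15.5475*a - 13.7223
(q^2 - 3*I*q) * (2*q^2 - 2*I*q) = 2*q^4 - 8*I*q^3 - 6*q^2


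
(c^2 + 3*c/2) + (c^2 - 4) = 2*c^2 + 3*c/2 - 4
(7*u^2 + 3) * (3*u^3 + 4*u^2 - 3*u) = 21*u^5 + 28*u^4 - 12*u^3 + 12*u^2 - 9*u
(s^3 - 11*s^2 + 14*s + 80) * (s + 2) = s^4 - 9*s^3 - 8*s^2 + 108*s + 160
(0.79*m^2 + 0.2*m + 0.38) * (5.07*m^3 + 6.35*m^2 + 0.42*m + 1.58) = 4.0053*m^5 + 6.0305*m^4 + 3.5284*m^3 + 3.7452*m^2 + 0.4756*m + 0.6004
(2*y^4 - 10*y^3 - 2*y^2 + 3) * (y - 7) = 2*y^5 - 24*y^4 + 68*y^3 + 14*y^2 + 3*y - 21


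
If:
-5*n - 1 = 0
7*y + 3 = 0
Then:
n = -1/5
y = -3/7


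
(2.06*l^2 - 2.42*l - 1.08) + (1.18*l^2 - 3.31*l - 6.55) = 3.24*l^2 - 5.73*l - 7.63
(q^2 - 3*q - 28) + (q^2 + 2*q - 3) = 2*q^2 - q - 31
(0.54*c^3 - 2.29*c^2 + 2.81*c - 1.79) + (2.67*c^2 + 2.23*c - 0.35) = 0.54*c^3 + 0.38*c^2 + 5.04*c - 2.14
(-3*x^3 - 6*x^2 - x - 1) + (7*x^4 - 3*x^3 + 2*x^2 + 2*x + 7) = 7*x^4 - 6*x^3 - 4*x^2 + x + 6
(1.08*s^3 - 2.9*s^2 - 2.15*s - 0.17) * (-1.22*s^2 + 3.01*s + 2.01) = -1.3176*s^5 + 6.7888*s^4 - 3.9352*s^3 - 12.0931*s^2 - 4.8332*s - 0.3417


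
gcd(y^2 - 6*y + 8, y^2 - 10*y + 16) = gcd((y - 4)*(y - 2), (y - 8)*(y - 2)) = y - 2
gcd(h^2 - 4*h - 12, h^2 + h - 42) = h - 6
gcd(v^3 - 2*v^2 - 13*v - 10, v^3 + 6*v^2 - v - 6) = v + 1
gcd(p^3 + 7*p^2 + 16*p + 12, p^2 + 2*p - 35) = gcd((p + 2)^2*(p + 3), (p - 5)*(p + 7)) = 1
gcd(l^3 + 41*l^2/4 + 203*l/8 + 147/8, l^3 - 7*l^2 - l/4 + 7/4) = 1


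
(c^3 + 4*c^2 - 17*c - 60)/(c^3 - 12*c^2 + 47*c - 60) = (c^2 + 8*c + 15)/(c^2 - 8*c + 15)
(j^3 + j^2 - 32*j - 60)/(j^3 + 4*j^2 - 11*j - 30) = (j - 6)/(j - 3)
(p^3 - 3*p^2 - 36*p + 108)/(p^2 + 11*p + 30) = (p^2 - 9*p + 18)/(p + 5)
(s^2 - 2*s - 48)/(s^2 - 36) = (s - 8)/(s - 6)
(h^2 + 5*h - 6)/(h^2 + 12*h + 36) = (h - 1)/(h + 6)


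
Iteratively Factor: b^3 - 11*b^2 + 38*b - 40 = (b - 4)*(b^2 - 7*b + 10) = (b - 5)*(b - 4)*(b - 2)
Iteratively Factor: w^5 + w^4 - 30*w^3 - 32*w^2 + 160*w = (w + 4)*(w^4 - 3*w^3 - 18*w^2 + 40*w) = w*(w + 4)*(w^3 - 3*w^2 - 18*w + 40) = w*(w - 5)*(w + 4)*(w^2 + 2*w - 8) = w*(w - 5)*(w - 2)*(w + 4)*(w + 4)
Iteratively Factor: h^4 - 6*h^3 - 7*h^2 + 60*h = (h - 5)*(h^3 - h^2 - 12*h) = (h - 5)*(h + 3)*(h^2 - 4*h) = h*(h - 5)*(h + 3)*(h - 4)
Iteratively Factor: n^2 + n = (n)*(n + 1)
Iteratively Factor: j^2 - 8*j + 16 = (j - 4)*(j - 4)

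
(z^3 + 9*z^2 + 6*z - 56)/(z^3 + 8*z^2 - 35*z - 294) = (z^2 + 2*z - 8)/(z^2 + z - 42)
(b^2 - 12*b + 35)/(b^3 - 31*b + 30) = (b - 7)/(b^2 + 5*b - 6)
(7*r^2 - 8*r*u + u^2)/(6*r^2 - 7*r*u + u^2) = (7*r - u)/(6*r - u)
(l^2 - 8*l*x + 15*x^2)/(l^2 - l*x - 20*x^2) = (l - 3*x)/(l + 4*x)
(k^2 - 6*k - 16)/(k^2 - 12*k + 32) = (k + 2)/(k - 4)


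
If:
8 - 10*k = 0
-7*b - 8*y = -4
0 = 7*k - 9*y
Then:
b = -44/315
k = 4/5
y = 28/45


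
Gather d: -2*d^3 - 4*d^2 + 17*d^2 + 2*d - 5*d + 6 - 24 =-2*d^3 + 13*d^2 - 3*d - 18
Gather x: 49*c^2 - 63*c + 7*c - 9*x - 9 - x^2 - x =49*c^2 - 56*c - x^2 - 10*x - 9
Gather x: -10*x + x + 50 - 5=45 - 9*x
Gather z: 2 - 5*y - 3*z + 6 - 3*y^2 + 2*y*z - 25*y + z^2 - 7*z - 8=-3*y^2 - 30*y + z^2 + z*(2*y - 10)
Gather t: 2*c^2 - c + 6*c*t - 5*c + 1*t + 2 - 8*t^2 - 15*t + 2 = 2*c^2 - 6*c - 8*t^2 + t*(6*c - 14) + 4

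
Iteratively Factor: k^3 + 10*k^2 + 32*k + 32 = (k + 4)*(k^2 + 6*k + 8) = (k + 2)*(k + 4)*(k + 4)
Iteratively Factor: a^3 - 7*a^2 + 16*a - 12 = (a - 2)*(a^2 - 5*a + 6) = (a - 3)*(a - 2)*(a - 2)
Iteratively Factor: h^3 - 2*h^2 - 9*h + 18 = (h - 3)*(h^2 + h - 6) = (h - 3)*(h + 3)*(h - 2)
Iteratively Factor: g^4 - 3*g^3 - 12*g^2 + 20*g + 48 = (g + 2)*(g^3 - 5*g^2 - 2*g + 24) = (g + 2)^2*(g^2 - 7*g + 12) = (g - 3)*(g + 2)^2*(g - 4)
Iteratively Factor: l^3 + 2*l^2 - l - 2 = (l - 1)*(l^2 + 3*l + 2) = (l - 1)*(l + 1)*(l + 2)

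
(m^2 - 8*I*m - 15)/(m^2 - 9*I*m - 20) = (m - 3*I)/(m - 4*I)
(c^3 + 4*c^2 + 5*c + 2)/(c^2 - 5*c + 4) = (c^3 + 4*c^2 + 5*c + 2)/(c^2 - 5*c + 4)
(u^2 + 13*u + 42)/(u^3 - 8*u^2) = (u^2 + 13*u + 42)/(u^2*(u - 8))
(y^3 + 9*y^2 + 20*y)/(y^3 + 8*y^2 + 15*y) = (y + 4)/(y + 3)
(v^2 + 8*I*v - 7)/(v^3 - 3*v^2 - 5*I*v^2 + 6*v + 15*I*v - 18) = (v + 7*I)/(v^2 + v*(-3 - 6*I) + 18*I)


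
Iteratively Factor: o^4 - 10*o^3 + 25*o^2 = (o - 5)*(o^3 - 5*o^2) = o*(o - 5)*(o^2 - 5*o) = o*(o - 5)^2*(o)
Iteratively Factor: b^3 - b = (b)*(b^2 - 1) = b*(b + 1)*(b - 1)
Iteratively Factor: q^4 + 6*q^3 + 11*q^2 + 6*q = (q + 1)*(q^3 + 5*q^2 + 6*q) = q*(q + 1)*(q^2 + 5*q + 6) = q*(q + 1)*(q + 2)*(q + 3)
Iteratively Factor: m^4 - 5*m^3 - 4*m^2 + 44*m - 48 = (m - 2)*(m^3 - 3*m^2 - 10*m + 24) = (m - 2)*(m + 3)*(m^2 - 6*m + 8) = (m - 4)*(m - 2)*(m + 3)*(m - 2)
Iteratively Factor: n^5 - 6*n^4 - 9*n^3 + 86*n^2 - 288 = (n + 2)*(n^4 - 8*n^3 + 7*n^2 + 72*n - 144) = (n - 3)*(n + 2)*(n^3 - 5*n^2 - 8*n + 48) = (n - 3)*(n + 2)*(n + 3)*(n^2 - 8*n + 16) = (n - 4)*(n - 3)*(n + 2)*(n + 3)*(n - 4)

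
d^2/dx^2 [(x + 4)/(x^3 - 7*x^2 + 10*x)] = 2*(3*x^5 + 3*x^4 - 185*x^3 + 708*x^2 - 840*x + 400)/(x^3*(x^6 - 21*x^5 + 177*x^4 - 763*x^3 + 1770*x^2 - 2100*x + 1000))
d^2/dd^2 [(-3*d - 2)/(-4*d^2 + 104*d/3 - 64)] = 3*(9*(8 - 3*d)*(3*d^2 - 26*d + 48) + 4*(3*d - 13)^2*(3*d + 2))/(2*(3*d^2 - 26*d + 48)^3)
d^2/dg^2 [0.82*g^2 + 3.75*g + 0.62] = 1.64000000000000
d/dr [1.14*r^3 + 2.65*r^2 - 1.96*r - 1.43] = 3.42*r^2 + 5.3*r - 1.96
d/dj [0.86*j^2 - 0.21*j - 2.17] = 1.72*j - 0.21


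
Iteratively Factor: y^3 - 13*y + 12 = (y - 3)*(y^2 + 3*y - 4) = (y - 3)*(y + 4)*(y - 1)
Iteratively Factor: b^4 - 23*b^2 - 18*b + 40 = (b - 5)*(b^3 + 5*b^2 + 2*b - 8) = (b - 5)*(b + 4)*(b^2 + b - 2) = (b - 5)*(b - 1)*(b + 4)*(b + 2)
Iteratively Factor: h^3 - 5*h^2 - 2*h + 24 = (h + 2)*(h^2 - 7*h + 12) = (h - 4)*(h + 2)*(h - 3)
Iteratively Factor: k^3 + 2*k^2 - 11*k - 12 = (k + 4)*(k^2 - 2*k - 3) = (k + 1)*(k + 4)*(k - 3)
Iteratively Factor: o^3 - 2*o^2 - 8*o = (o + 2)*(o^2 - 4*o) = (o - 4)*(o + 2)*(o)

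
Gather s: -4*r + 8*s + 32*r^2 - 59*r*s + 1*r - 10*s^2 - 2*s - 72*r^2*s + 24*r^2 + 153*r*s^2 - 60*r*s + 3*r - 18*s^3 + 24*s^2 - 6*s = 56*r^2 - 18*s^3 + s^2*(153*r + 14) + s*(-72*r^2 - 119*r)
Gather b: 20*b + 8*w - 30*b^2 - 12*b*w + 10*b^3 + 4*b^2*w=10*b^3 + b^2*(4*w - 30) + b*(20 - 12*w) + 8*w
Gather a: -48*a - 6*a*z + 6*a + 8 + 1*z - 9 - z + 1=a*(-6*z - 42)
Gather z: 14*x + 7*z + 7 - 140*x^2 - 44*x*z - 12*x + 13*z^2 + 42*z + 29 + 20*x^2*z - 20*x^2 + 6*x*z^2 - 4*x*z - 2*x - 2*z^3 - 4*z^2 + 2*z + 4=-160*x^2 - 2*z^3 + z^2*(6*x + 9) + z*(20*x^2 - 48*x + 51) + 40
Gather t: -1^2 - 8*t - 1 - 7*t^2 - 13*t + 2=-7*t^2 - 21*t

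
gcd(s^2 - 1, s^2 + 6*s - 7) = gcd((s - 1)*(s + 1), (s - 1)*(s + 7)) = s - 1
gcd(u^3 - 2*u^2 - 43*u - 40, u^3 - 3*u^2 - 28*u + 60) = u + 5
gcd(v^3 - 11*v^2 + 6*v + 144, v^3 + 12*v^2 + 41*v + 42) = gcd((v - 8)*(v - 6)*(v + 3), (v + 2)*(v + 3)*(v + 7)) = v + 3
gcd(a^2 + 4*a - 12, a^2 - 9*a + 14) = a - 2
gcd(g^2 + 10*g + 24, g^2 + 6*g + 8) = g + 4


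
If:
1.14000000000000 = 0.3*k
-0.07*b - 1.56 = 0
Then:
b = -22.29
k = 3.80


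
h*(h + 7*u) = h^2 + 7*h*u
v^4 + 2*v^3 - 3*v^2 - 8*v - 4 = (v - 2)*(v + 1)^2*(v + 2)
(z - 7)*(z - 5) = z^2 - 12*z + 35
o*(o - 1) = o^2 - o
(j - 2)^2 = j^2 - 4*j + 4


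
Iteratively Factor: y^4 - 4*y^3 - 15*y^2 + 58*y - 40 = (y - 1)*(y^3 - 3*y^2 - 18*y + 40) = (y - 2)*(y - 1)*(y^2 - y - 20) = (y - 2)*(y - 1)*(y + 4)*(y - 5)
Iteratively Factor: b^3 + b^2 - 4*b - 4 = (b + 2)*(b^2 - b - 2) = (b - 2)*(b + 2)*(b + 1)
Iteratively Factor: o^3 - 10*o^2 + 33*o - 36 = (o - 3)*(o^2 - 7*o + 12) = (o - 4)*(o - 3)*(o - 3)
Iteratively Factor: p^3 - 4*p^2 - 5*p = (p + 1)*(p^2 - 5*p) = p*(p + 1)*(p - 5)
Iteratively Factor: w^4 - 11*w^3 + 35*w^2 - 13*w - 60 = (w - 5)*(w^3 - 6*w^2 + 5*w + 12) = (w - 5)*(w + 1)*(w^2 - 7*w + 12) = (w - 5)*(w - 4)*(w + 1)*(w - 3)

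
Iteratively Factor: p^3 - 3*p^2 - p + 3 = (p - 1)*(p^2 - 2*p - 3) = (p - 3)*(p - 1)*(p + 1)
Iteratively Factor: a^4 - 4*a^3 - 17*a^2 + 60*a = (a + 4)*(a^3 - 8*a^2 + 15*a) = (a - 5)*(a + 4)*(a^2 - 3*a) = a*(a - 5)*(a + 4)*(a - 3)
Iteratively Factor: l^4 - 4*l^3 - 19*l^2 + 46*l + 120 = (l + 3)*(l^3 - 7*l^2 + 2*l + 40) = (l - 4)*(l + 3)*(l^2 - 3*l - 10) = (l - 4)*(l + 2)*(l + 3)*(l - 5)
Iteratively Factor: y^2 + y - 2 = (y + 2)*(y - 1)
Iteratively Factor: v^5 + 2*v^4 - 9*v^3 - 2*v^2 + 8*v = (v + 4)*(v^4 - 2*v^3 - v^2 + 2*v) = (v - 2)*(v + 4)*(v^3 - v) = v*(v - 2)*(v + 4)*(v^2 - 1) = v*(v - 2)*(v + 1)*(v + 4)*(v - 1)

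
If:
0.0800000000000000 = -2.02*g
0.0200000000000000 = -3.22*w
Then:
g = -0.04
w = -0.01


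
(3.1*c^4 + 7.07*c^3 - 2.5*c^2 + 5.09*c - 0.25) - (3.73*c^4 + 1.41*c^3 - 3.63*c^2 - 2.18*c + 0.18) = -0.63*c^4 + 5.66*c^3 + 1.13*c^2 + 7.27*c - 0.43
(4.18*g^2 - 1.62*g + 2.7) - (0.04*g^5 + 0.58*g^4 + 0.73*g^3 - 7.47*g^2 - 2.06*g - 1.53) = -0.04*g^5 - 0.58*g^4 - 0.73*g^3 + 11.65*g^2 + 0.44*g + 4.23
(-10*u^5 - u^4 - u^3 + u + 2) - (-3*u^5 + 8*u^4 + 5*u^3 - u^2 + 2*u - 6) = -7*u^5 - 9*u^4 - 6*u^3 + u^2 - u + 8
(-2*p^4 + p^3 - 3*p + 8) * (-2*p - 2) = 4*p^5 + 2*p^4 - 2*p^3 + 6*p^2 - 10*p - 16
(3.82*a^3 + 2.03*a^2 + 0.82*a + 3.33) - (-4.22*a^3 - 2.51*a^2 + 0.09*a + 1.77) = 8.04*a^3 + 4.54*a^2 + 0.73*a + 1.56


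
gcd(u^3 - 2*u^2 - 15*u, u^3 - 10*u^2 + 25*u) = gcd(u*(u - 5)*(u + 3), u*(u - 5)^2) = u^2 - 5*u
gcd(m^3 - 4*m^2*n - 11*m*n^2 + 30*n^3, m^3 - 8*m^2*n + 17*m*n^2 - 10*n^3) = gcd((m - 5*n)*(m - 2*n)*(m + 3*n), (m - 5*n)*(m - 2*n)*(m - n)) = m^2 - 7*m*n + 10*n^2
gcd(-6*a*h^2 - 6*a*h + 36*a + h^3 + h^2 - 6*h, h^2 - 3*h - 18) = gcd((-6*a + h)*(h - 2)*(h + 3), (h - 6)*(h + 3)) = h + 3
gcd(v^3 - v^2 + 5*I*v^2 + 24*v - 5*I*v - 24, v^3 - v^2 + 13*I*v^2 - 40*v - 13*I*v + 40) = v^2 + v*(-1 + 8*I) - 8*I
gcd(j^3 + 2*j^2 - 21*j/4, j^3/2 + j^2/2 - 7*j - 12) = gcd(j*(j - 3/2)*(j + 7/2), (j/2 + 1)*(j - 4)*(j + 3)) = 1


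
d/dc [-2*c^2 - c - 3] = -4*c - 1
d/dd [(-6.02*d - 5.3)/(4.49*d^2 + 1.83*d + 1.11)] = (27.0298*d^2 + 47.594*d + 3.0168)/(20.1601*d^4 + 16.4334*d^3 + 13.3167*d^2 + 4.0626*d + 1.2321)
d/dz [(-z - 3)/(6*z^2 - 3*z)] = (2*z^2 + 12*z - 3)/(3*z^2*(4*z^2 - 4*z + 1))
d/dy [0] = 0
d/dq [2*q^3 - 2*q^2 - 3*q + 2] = 6*q^2 - 4*q - 3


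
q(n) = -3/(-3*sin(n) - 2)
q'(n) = -9*cos(n)/(-3*sin(n) - 2)^2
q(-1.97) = -3.93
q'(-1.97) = 5.99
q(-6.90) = 11.33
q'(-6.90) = -104.80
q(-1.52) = -3.01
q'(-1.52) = -0.46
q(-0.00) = 1.50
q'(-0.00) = -2.25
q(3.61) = 4.65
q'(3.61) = 19.27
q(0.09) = 1.32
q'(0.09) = -1.74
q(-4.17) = 0.66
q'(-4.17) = 0.22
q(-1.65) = -3.03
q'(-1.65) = 0.73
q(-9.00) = 3.93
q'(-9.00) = 14.06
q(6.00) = 2.58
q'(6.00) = -6.40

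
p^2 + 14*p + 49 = (p + 7)^2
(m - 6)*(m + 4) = m^2 - 2*m - 24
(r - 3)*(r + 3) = r^2 - 9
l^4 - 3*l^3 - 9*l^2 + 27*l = l*(l - 3)^2*(l + 3)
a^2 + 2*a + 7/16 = (a + 1/4)*(a + 7/4)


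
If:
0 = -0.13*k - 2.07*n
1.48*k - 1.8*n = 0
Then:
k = 0.00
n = 0.00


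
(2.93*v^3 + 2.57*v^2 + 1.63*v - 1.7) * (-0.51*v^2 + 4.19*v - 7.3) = -1.4943*v^5 + 10.966*v^4 - 11.452*v^3 - 11.0643*v^2 - 19.022*v + 12.41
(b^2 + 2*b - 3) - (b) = b^2 + b - 3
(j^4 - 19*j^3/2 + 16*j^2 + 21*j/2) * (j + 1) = j^5 - 17*j^4/2 + 13*j^3/2 + 53*j^2/2 + 21*j/2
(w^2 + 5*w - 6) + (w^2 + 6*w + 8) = 2*w^2 + 11*w + 2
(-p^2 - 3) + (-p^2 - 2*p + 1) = -2*p^2 - 2*p - 2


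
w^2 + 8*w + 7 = (w + 1)*(w + 7)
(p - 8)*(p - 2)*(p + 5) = p^3 - 5*p^2 - 34*p + 80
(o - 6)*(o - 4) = o^2 - 10*o + 24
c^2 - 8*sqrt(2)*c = c*(c - 8*sqrt(2))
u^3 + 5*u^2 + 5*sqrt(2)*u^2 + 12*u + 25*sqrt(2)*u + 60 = (u + 5)*(u + 2*sqrt(2))*(u + 3*sqrt(2))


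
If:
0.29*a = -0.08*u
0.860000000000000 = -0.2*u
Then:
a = 1.19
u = -4.30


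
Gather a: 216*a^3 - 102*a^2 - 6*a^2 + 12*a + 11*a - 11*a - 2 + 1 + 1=216*a^3 - 108*a^2 + 12*a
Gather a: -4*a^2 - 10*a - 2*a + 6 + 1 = -4*a^2 - 12*a + 7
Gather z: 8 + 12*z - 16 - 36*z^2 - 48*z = -36*z^2 - 36*z - 8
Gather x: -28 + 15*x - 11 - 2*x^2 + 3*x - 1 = -2*x^2 + 18*x - 40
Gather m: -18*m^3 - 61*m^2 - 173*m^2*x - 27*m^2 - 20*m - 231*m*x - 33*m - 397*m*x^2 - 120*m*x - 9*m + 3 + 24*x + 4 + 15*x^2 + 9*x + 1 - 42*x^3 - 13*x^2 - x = -18*m^3 + m^2*(-173*x - 88) + m*(-397*x^2 - 351*x - 62) - 42*x^3 + 2*x^2 + 32*x + 8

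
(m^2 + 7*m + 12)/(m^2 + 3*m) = (m + 4)/m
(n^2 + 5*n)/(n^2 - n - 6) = n*(n + 5)/(n^2 - n - 6)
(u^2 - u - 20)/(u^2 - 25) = (u + 4)/(u + 5)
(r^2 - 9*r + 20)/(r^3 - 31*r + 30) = (r - 4)/(r^2 + 5*r - 6)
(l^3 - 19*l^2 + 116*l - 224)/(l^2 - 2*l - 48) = (l^2 - 11*l + 28)/(l + 6)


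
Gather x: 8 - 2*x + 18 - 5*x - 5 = 21 - 7*x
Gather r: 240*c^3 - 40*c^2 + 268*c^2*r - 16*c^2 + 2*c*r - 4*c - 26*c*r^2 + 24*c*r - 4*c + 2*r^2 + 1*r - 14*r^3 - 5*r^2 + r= 240*c^3 - 56*c^2 - 8*c - 14*r^3 + r^2*(-26*c - 3) + r*(268*c^2 + 26*c + 2)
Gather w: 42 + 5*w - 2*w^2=-2*w^2 + 5*w + 42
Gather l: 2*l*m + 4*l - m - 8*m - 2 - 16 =l*(2*m + 4) - 9*m - 18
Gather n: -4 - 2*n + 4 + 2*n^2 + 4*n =2*n^2 + 2*n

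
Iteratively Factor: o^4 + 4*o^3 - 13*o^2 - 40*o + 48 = (o + 4)*(o^3 - 13*o + 12) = (o - 1)*(o + 4)*(o^2 + o - 12) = (o - 1)*(o + 4)^2*(o - 3)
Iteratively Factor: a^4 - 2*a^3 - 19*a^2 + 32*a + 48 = (a - 4)*(a^3 + 2*a^2 - 11*a - 12) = (a - 4)*(a + 1)*(a^2 + a - 12) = (a - 4)*(a - 3)*(a + 1)*(a + 4)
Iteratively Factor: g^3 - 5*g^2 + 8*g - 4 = (g - 2)*(g^2 - 3*g + 2) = (g - 2)^2*(g - 1)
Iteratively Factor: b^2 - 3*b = (b - 3)*(b)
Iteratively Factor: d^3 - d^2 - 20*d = (d)*(d^2 - d - 20) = d*(d + 4)*(d - 5)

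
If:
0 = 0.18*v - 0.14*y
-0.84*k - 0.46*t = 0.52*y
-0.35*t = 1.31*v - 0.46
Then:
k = 0.975132275132275*y - 0.719727891156463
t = 1.31428571428571 - 2.91111111111111*y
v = 0.777777777777778*y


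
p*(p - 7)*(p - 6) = p^3 - 13*p^2 + 42*p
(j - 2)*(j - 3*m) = j^2 - 3*j*m - 2*j + 6*m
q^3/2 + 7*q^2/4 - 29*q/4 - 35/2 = (q/2 + 1)*(q - 7/2)*(q + 5)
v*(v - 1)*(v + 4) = v^3 + 3*v^2 - 4*v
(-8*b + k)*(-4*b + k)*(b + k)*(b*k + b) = 32*b^4*k + 32*b^4 + 20*b^3*k^2 + 20*b^3*k - 11*b^2*k^3 - 11*b^2*k^2 + b*k^4 + b*k^3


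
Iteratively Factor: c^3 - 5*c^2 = (c)*(c^2 - 5*c) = c^2*(c - 5)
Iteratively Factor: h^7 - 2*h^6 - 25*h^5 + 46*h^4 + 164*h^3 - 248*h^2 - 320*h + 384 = (h - 2)*(h^6 - 25*h^4 - 4*h^3 + 156*h^2 + 64*h - 192) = (h - 4)*(h - 2)*(h^5 + 4*h^4 - 9*h^3 - 40*h^2 - 4*h + 48) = (h - 4)*(h - 2)*(h + 2)*(h^4 + 2*h^3 - 13*h^2 - 14*h + 24) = (h - 4)*(h - 2)*(h + 2)*(h + 4)*(h^3 - 2*h^2 - 5*h + 6) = (h - 4)*(h - 3)*(h - 2)*(h + 2)*(h + 4)*(h^2 + h - 2) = (h - 4)*(h - 3)*(h - 2)*(h + 2)^2*(h + 4)*(h - 1)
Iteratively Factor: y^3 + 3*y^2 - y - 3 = (y + 3)*(y^2 - 1) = (y - 1)*(y + 3)*(y + 1)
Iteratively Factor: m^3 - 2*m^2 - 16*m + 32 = (m - 4)*(m^2 + 2*m - 8) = (m - 4)*(m + 4)*(m - 2)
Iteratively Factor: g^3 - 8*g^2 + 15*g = (g)*(g^2 - 8*g + 15) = g*(g - 3)*(g - 5)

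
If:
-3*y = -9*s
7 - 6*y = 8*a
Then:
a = 7/8 - 3*y/4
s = y/3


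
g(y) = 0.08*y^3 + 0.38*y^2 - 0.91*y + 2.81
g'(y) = 0.24*y^2 + 0.76*y - 0.91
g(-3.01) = 6.81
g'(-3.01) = -1.02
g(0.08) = 2.74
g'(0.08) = -0.85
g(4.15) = 11.30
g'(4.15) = 6.38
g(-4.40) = 7.36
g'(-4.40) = 0.39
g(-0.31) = 3.13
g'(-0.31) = -1.12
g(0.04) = 2.77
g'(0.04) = -0.88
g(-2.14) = 5.71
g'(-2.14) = -1.44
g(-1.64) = 4.97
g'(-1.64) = -1.51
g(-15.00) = -168.04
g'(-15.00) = 41.69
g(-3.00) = 6.80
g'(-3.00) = -1.03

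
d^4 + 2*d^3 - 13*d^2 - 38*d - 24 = (d - 4)*(d + 1)*(d + 2)*(d + 3)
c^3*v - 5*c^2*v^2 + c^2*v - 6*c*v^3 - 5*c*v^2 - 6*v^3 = (c - 6*v)*(c + v)*(c*v + v)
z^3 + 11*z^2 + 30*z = z*(z + 5)*(z + 6)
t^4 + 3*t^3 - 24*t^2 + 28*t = t*(t - 2)^2*(t + 7)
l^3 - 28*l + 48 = (l - 4)*(l - 2)*(l + 6)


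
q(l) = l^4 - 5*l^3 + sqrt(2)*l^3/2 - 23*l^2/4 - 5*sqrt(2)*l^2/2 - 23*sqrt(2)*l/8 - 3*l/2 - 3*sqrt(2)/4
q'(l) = 4*l^3 - 15*l^2 + 3*sqrt(2)*l^2/2 - 23*l/2 - 5*sqrt(2)*l - 23*sqrt(2)/8 - 3/2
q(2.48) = -99.63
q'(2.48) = -69.82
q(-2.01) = 23.80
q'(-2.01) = -52.75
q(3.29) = -155.59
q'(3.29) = -63.62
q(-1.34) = 3.28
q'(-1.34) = -13.43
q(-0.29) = -0.12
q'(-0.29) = -1.36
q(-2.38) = 49.55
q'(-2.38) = -88.24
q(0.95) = -17.59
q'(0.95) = -31.40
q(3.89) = -186.94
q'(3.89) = -37.23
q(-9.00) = 8987.42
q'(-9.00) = -3797.60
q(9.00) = 2628.20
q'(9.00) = 1700.12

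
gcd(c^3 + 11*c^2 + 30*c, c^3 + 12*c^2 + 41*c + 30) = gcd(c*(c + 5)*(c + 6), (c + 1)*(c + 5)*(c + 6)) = c^2 + 11*c + 30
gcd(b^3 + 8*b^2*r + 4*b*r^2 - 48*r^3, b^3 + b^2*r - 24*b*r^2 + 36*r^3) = -b^2 - 4*b*r + 12*r^2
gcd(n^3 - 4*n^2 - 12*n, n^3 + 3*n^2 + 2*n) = n^2 + 2*n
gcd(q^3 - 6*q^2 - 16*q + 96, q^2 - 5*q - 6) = q - 6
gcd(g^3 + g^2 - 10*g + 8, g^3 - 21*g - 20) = g + 4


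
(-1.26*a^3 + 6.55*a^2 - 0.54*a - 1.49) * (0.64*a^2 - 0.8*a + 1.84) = -0.8064*a^5 + 5.2*a^4 - 7.904*a^3 + 11.5304*a^2 + 0.1984*a - 2.7416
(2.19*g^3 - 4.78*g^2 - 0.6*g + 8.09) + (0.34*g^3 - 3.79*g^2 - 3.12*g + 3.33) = 2.53*g^3 - 8.57*g^2 - 3.72*g + 11.42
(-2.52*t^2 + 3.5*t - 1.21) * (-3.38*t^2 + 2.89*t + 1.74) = 8.5176*t^4 - 19.1128*t^3 + 9.82*t^2 + 2.5931*t - 2.1054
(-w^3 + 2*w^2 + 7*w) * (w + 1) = -w^4 + w^3 + 9*w^2 + 7*w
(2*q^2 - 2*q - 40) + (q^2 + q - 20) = 3*q^2 - q - 60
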